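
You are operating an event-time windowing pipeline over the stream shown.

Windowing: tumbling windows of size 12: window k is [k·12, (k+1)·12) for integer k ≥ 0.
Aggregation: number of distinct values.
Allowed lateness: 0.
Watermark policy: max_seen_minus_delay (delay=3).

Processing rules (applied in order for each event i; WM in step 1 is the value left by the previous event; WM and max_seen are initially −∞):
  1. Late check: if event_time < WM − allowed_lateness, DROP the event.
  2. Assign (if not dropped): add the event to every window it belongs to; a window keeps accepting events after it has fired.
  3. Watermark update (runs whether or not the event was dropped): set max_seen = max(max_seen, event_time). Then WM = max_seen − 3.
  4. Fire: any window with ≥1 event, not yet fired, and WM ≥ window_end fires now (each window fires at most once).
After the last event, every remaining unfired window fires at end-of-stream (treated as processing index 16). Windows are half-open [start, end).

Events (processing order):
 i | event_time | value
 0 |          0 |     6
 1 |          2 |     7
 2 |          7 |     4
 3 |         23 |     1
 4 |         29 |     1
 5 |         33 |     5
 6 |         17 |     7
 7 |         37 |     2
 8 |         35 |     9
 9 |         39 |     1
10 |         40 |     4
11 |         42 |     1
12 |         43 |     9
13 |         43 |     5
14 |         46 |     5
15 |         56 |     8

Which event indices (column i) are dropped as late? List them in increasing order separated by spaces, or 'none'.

6

i=0 t=0 v=6: → [0,12); WM=-3
i=1 t=2 v=7: → [0,12); WM=-1
i=2 t=7 v=4: → [0,12); WM=4
i=3 t=23 v=1: → [12,24); WM=20; [0,12) fires=3
i=4 t=29 v=1: → [24,36); WM=26; [12,24) fires=1
i=5 t=33 v=5: → [24,36); WM=30
i=6 t=17 v=7: DROP (t<30-0); WM=30
i=7 t=37 v=2: → [36,48); WM=34
i=8 t=35 v=9: → [24,36); WM=34
i=9 t=39 v=1: → [36,48); WM=36; [24,36) fires=3
i=10 t=40 v=4: → [36,48); WM=37
i=11 t=42 v=1: → [36,48); WM=39
i=12 t=43 v=9: → [36,48); WM=40
i=13 t=43 v=5: → [36,48); WM=40
i=14 t=46 v=5: → [36,48); WM=43
i=15 t=56 v=8: → [48,60); WM=53; [36,48) fires=5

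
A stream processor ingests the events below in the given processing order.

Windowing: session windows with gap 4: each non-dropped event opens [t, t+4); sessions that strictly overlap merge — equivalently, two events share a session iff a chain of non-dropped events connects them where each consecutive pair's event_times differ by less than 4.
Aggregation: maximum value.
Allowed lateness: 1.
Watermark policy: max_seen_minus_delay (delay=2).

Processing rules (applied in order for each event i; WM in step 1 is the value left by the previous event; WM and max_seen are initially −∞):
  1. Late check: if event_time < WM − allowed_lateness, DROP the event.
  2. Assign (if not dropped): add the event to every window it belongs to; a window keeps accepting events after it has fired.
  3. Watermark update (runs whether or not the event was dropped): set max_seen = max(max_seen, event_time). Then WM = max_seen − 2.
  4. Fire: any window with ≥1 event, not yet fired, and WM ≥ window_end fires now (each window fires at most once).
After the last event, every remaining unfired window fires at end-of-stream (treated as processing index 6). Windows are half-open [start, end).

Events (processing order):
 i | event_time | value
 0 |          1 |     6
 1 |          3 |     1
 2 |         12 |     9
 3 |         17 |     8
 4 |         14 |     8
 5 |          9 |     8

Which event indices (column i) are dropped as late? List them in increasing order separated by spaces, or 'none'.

i=0 t=1 v=6: → [1,5); WM=-1
i=1 t=3 v=1: → [1,7); WM=1
i=2 t=12 v=9: → [12,16); WM=10
i=3 t=17 v=8: → [17,21); WM=15
i=4 t=14 v=8: → [12,21); WM=15
i=5 t=9 v=8: DROP (t<15-1); WM=15

5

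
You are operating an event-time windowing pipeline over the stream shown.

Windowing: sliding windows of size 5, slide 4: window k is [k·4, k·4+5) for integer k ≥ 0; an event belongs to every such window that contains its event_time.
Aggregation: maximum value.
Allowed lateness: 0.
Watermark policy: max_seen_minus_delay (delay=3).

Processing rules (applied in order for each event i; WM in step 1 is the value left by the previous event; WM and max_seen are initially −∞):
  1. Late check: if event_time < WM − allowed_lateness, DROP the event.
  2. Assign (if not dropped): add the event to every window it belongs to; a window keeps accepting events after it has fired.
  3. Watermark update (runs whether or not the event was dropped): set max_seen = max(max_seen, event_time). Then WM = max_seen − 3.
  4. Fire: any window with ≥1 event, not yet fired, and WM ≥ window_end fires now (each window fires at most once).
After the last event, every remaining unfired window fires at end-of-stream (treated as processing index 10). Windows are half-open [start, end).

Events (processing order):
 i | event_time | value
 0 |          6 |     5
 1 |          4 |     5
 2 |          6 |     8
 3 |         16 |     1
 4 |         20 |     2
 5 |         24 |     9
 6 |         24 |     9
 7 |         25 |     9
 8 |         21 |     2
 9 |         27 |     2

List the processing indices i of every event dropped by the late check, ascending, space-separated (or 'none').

8

i=0 t=6 v=5: → [4,9); WM=3
i=1 t=4 v=5: → [4,9),[0,5); WM=3
i=2 t=6 v=8: → [4,9); WM=3
i=3 t=16 v=1: → [16,21),[12,17); WM=13; [0,5) fires=5 [4,9) fires=8
i=4 t=20 v=2: → [20,25),[16,21); WM=17; [12,17) fires=1
i=5 t=24 v=9: → [24,29),[20,25); WM=21; [16,21) fires=2
i=6 t=24 v=9: → [24,29),[20,25); WM=21
i=7 t=25 v=9: → [24,29); WM=22
i=8 t=21 v=2: DROP (t<22-0); WM=22
i=9 t=27 v=2: → [24,29); WM=24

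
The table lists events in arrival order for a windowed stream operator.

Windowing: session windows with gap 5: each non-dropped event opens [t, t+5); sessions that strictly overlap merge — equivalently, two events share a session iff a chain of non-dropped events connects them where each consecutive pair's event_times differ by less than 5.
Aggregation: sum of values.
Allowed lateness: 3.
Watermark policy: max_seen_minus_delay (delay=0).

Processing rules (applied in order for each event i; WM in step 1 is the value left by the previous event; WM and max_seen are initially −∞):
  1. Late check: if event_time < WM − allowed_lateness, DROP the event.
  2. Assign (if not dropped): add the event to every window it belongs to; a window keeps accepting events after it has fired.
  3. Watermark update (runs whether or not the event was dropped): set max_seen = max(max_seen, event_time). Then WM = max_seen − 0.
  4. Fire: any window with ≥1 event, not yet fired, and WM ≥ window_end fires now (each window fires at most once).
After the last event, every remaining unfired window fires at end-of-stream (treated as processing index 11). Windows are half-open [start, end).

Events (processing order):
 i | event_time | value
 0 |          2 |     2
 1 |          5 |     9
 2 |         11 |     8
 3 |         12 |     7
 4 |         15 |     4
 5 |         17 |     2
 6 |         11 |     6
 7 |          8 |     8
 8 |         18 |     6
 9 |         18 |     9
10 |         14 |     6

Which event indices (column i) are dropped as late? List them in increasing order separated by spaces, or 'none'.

i=0 t=2 v=2: → [2,7); WM=2
i=1 t=5 v=9: → [2,10); WM=5
i=2 t=11 v=8: → [11,16); WM=11
i=3 t=12 v=7: → [11,17); WM=12
i=4 t=15 v=4: → [11,20); WM=15
i=5 t=17 v=2: → [11,22); WM=17
i=6 t=11 v=6: DROP (t<17-3); WM=17
i=7 t=8 v=8: DROP (t<17-3); WM=17
i=8 t=18 v=6: → [11,23); WM=18
i=9 t=18 v=9: → [11,23); WM=18
i=10 t=14 v=6: DROP (t<18-3); WM=18

6 7 10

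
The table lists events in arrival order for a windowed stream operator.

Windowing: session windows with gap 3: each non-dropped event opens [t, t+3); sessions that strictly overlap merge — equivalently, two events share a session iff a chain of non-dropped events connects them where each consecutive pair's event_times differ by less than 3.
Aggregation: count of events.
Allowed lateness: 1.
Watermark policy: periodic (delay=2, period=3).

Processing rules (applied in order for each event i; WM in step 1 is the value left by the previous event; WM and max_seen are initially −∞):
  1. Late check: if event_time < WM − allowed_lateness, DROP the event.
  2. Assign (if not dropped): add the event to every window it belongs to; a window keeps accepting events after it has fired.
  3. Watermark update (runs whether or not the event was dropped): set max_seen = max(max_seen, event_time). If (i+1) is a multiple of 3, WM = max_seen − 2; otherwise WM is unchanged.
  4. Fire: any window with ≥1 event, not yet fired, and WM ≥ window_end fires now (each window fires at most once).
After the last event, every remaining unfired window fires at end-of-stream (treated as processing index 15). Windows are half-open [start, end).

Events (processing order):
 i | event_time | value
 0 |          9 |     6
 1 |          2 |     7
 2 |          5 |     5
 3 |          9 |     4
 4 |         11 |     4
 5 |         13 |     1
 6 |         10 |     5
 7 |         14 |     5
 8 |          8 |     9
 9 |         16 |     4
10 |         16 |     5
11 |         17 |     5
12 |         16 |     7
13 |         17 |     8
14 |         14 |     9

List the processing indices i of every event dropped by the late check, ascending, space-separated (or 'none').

8

i=0 t=9 v=6: → [9,12); WM=−∞
i=1 t=2 v=7: → [2,5); WM=−∞
i=2 t=5 v=5: → [5,8); WM=7
i=3 t=9 v=4: → [9,12); WM=7
i=4 t=11 v=4: → [9,14); WM=7
i=5 t=13 v=1: → [9,16); WM=11
i=6 t=10 v=5: → [9,16); WM=11
i=7 t=14 v=5: → [9,17); WM=11
i=8 t=8 v=9: DROP (t<11-1); WM=12
i=9 t=16 v=4: → [9,19); WM=12
i=10 t=16 v=5: → [9,19); WM=12
i=11 t=17 v=5: → [9,20); WM=15
i=12 t=16 v=7: → [9,20); WM=15
i=13 t=17 v=8: → [9,20); WM=15
i=14 t=14 v=9: → [9,20); WM=15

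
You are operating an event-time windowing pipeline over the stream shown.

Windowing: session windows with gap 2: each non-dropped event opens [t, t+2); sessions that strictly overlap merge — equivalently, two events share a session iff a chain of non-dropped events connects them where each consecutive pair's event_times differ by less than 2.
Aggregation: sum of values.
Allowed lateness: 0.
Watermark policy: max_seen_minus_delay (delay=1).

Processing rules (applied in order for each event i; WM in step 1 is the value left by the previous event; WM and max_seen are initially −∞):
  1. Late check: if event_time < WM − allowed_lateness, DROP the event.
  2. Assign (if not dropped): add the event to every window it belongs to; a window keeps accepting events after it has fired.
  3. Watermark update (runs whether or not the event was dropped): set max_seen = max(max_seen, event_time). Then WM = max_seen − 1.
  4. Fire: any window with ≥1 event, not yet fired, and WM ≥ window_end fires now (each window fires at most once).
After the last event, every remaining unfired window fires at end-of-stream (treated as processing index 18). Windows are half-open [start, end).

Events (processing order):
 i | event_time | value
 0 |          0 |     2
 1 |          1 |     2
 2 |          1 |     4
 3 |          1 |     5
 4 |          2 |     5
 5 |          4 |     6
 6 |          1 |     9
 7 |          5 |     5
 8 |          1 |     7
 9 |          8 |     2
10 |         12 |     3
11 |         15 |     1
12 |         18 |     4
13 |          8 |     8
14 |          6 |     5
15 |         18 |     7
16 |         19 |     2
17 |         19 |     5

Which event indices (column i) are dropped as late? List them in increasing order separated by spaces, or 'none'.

i=0 t=0 v=2: → [0,2); WM=-1
i=1 t=1 v=2: → [0,3); WM=0
i=2 t=1 v=4: → [0,3); WM=0
i=3 t=1 v=5: → [0,3); WM=0
i=4 t=2 v=5: → [0,4); WM=1
i=5 t=4 v=6: → [4,6); WM=3
i=6 t=1 v=9: DROP (t<3-0); WM=3
i=7 t=5 v=5: → [4,7); WM=4
i=8 t=1 v=7: DROP (t<4-0); WM=4
i=9 t=8 v=2: → [8,10); WM=7
i=10 t=12 v=3: → [12,14); WM=11
i=11 t=15 v=1: → [15,17); WM=14
i=12 t=18 v=4: → [18,20); WM=17
i=13 t=8 v=8: DROP (t<17-0); WM=17
i=14 t=6 v=5: DROP (t<17-0); WM=17
i=15 t=18 v=7: → [18,20); WM=17
i=16 t=19 v=2: → [18,21); WM=18
i=17 t=19 v=5: → [18,21); WM=18

6 8 13 14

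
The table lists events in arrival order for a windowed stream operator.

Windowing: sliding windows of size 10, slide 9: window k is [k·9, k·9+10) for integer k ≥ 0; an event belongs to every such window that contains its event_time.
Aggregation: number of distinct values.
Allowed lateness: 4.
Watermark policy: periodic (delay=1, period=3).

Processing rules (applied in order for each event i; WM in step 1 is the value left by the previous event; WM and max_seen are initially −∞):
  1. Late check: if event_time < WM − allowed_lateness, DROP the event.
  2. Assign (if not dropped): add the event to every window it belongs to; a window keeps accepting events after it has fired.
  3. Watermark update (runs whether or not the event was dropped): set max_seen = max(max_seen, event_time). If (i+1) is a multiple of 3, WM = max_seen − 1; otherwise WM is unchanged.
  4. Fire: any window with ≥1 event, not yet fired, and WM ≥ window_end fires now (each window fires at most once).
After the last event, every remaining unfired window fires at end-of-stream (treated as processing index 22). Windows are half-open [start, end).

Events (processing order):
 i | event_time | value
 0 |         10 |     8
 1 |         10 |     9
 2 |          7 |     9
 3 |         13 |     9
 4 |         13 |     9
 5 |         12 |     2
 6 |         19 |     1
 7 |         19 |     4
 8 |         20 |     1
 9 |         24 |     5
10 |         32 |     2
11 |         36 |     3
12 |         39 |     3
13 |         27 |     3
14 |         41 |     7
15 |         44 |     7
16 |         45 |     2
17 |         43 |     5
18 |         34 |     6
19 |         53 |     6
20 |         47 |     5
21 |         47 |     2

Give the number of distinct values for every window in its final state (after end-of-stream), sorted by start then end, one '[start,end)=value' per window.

i=0 t=10 v=8: → [9,19); WM=−∞
i=1 t=10 v=9: → [9,19); WM=−∞
i=2 t=7 v=9: → [0,10); WM=9
i=3 t=13 v=9: → [9,19); WM=9
i=4 t=13 v=9: → [9,19); WM=9
i=5 t=12 v=2: → [9,19); WM=12; [0,10) fires=1
i=6 t=19 v=1: → [18,28); WM=12
i=7 t=19 v=4: → [18,28); WM=12
i=8 t=20 v=1: → [18,28); WM=19; [9,19) fires=3
i=9 t=24 v=5: → [18,28); WM=19
i=10 t=32 v=2: → [27,37); WM=19
i=11 t=36 v=3: → [36,46),[27,37); WM=35; [18,28) fires=3
i=12 t=39 v=3: → [36,46); WM=35
i=13 t=27 v=3: DROP (t<35-4); WM=35
i=14 t=41 v=7: → [36,46); WM=40; [27,37) fires=2
i=15 t=44 v=7: → [36,46); WM=40
i=16 t=45 v=2: → [45,55),[36,46); WM=40
i=17 t=43 v=5: → [36,46); WM=44
i=18 t=34 v=6: DROP (t<44-4); WM=44
i=19 t=53 v=6: → [45,55); WM=44
i=20 t=47 v=5: → [45,55); WM=52; [36,46) fires=4
i=21 t=47 v=2: DROP (t<52-4); WM=52

[0,10)=1 [9,19)=3 [18,28)=3 [27,37)=2 [36,46)=4 [45,55)=3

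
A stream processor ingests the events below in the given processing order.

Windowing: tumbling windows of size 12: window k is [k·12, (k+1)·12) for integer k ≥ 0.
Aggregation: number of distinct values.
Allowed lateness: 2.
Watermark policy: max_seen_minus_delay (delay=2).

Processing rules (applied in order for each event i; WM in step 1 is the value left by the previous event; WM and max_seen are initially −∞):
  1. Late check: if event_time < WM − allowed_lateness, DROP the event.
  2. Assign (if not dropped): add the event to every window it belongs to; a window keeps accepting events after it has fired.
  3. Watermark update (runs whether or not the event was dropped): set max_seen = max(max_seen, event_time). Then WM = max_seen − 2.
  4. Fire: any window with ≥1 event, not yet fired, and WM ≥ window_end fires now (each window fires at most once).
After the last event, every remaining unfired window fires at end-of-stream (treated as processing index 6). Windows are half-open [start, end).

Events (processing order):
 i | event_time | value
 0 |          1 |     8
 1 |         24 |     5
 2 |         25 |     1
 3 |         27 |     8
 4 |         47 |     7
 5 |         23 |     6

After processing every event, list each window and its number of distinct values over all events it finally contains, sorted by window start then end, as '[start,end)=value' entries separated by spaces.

i=0 t=1 v=8: → [0,12); WM=-1
i=1 t=24 v=5: → [24,36); WM=22; [0,12) fires=1
i=2 t=25 v=1: → [24,36); WM=23
i=3 t=27 v=8: → [24,36); WM=25
i=4 t=47 v=7: → [36,48); WM=45; [24,36) fires=3
i=5 t=23 v=6: DROP (t<45-2); WM=45

[0,12)=1 [24,36)=3 [36,48)=1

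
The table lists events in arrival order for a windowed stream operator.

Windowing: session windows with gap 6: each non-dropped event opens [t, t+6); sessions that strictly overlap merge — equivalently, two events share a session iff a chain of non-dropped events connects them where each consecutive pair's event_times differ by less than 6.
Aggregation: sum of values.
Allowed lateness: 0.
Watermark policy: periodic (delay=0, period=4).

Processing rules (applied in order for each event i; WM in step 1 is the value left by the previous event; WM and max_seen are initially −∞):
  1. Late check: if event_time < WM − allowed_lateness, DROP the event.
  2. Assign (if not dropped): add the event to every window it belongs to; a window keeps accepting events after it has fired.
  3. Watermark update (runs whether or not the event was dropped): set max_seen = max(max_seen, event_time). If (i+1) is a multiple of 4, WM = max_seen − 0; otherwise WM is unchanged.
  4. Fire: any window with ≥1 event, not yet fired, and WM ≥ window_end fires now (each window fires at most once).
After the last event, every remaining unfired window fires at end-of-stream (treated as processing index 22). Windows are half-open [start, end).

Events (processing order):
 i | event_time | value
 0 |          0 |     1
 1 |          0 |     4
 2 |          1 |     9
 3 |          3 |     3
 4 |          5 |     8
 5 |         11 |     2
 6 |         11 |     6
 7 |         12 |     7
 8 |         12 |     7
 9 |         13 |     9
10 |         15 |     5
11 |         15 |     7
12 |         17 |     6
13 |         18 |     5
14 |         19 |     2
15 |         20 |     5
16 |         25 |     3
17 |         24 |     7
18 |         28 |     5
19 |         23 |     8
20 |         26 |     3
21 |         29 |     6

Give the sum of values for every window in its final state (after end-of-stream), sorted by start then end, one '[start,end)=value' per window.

i=0 t=0 v=1: → [0,6); WM=−∞
i=1 t=0 v=4: → [0,6); WM=−∞
i=2 t=1 v=9: → [0,7); WM=−∞
i=3 t=3 v=3: → [0,9); WM=3
i=4 t=5 v=8: → [0,11); WM=3
i=5 t=11 v=2: → [11,17); WM=3
i=6 t=11 v=6: → [11,17); WM=3
i=7 t=12 v=7: → [11,18); WM=12
i=8 t=12 v=7: → [11,18); WM=12
i=9 t=13 v=9: → [11,19); WM=12
i=10 t=15 v=5: → [11,21); WM=12
i=11 t=15 v=7: → [11,21); WM=15
i=12 t=17 v=6: → [11,23); WM=15
i=13 t=18 v=5: → [11,24); WM=15
i=14 t=19 v=2: → [11,25); WM=15
i=15 t=20 v=5: → [11,26); WM=20
i=16 t=25 v=3: → [11,31); WM=20
i=17 t=24 v=7: → [11,31); WM=20
i=18 t=28 v=5: → [11,34); WM=20
i=19 t=23 v=8: → [11,34); WM=28
i=20 t=26 v=3: DROP (t<28-0); WM=28
i=21 t=29 v=6: → [11,35); WM=28

[0,11)=25 [11,35)=90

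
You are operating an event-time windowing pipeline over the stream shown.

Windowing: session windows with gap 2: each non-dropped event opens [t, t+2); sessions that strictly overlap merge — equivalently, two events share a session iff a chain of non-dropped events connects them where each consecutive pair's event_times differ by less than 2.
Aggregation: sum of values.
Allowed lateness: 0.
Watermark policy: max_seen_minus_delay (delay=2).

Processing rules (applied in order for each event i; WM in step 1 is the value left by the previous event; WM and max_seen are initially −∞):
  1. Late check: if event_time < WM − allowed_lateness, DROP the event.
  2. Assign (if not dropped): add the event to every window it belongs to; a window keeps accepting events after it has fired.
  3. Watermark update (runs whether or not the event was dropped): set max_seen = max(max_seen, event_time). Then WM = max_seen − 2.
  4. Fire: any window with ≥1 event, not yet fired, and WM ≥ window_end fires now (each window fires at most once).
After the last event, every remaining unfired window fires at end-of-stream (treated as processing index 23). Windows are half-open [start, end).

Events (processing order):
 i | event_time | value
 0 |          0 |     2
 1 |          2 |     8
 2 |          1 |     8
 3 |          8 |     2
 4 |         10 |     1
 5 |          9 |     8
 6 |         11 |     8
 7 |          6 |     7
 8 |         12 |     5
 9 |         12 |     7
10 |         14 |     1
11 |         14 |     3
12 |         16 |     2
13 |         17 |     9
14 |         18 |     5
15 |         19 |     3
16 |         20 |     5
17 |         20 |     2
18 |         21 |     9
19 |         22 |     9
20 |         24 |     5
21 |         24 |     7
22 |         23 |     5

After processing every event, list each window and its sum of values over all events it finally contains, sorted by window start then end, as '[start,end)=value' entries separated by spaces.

[0,4)=18 [8,14)=31 [14,16)=4 [16,26)=61

i=0 t=0 v=2: → [0,2); WM=-2
i=1 t=2 v=8: → [2,4); WM=0
i=2 t=1 v=8: → [0,4); WM=0
i=3 t=8 v=2: → [8,10); WM=6
i=4 t=10 v=1: → [10,12); WM=8
i=5 t=9 v=8: → [8,12); WM=8
i=6 t=11 v=8: → [8,13); WM=9
i=7 t=6 v=7: DROP (t<9-0); WM=9
i=8 t=12 v=5: → [8,14); WM=10
i=9 t=12 v=7: → [8,14); WM=10
i=10 t=14 v=1: → [14,16); WM=12
i=11 t=14 v=3: → [14,16); WM=12
i=12 t=16 v=2: → [16,18); WM=14
i=13 t=17 v=9: → [16,19); WM=15
i=14 t=18 v=5: → [16,20); WM=16
i=15 t=19 v=3: → [16,21); WM=17
i=16 t=20 v=5: → [16,22); WM=18
i=17 t=20 v=2: → [16,22); WM=18
i=18 t=21 v=9: → [16,23); WM=19
i=19 t=22 v=9: → [16,24); WM=20
i=20 t=24 v=5: → [24,26); WM=22
i=21 t=24 v=7: → [24,26); WM=22
i=22 t=23 v=5: → [16,26); WM=22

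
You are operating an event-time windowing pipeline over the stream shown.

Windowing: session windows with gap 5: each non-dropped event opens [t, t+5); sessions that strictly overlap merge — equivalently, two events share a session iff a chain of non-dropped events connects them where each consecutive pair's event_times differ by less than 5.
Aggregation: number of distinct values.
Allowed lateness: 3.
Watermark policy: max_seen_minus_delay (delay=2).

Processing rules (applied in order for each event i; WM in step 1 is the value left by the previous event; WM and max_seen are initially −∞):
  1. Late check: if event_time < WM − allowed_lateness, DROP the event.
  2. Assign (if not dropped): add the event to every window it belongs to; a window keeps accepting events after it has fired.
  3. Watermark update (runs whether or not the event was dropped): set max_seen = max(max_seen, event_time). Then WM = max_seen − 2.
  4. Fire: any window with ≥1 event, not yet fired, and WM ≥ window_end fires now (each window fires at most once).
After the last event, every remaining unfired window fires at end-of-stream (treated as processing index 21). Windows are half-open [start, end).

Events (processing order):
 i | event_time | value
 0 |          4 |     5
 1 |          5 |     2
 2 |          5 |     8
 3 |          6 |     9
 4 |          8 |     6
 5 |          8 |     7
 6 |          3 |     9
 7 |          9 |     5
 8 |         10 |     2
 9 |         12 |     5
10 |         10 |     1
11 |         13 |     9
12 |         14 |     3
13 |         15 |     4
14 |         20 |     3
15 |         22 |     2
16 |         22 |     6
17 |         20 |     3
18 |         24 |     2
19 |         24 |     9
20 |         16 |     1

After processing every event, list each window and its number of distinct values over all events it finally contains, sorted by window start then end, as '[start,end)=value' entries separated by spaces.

i=0 t=4 v=5: → [4,9); WM=2
i=1 t=5 v=2: → [4,10); WM=3
i=2 t=5 v=8: → [4,10); WM=3
i=3 t=6 v=9: → [4,11); WM=4
i=4 t=8 v=6: → [4,13); WM=6
i=5 t=8 v=7: → [4,13); WM=6
i=6 t=3 v=9: → [3,13); WM=6
i=7 t=9 v=5: → [3,14); WM=7
i=8 t=10 v=2: → [3,15); WM=8
i=9 t=12 v=5: → [3,17); WM=10
i=10 t=10 v=1: → [3,17); WM=10
i=11 t=13 v=9: → [3,18); WM=11
i=12 t=14 v=3: → [3,19); WM=12
i=13 t=15 v=4: → [3,20); WM=13
i=14 t=20 v=3: → [20,25); WM=18
i=15 t=22 v=2: → [20,27); WM=20
i=16 t=22 v=6: → [20,27); WM=20
i=17 t=20 v=3: → [20,27); WM=20
i=18 t=24 v=2: → [20,29); WM=22
i=19 t=24 v=9: → [20,29); WM=22
i=20 t=16 v=1: DROP (t<22-3); WM=22

[3,20)=9 [20,29)=4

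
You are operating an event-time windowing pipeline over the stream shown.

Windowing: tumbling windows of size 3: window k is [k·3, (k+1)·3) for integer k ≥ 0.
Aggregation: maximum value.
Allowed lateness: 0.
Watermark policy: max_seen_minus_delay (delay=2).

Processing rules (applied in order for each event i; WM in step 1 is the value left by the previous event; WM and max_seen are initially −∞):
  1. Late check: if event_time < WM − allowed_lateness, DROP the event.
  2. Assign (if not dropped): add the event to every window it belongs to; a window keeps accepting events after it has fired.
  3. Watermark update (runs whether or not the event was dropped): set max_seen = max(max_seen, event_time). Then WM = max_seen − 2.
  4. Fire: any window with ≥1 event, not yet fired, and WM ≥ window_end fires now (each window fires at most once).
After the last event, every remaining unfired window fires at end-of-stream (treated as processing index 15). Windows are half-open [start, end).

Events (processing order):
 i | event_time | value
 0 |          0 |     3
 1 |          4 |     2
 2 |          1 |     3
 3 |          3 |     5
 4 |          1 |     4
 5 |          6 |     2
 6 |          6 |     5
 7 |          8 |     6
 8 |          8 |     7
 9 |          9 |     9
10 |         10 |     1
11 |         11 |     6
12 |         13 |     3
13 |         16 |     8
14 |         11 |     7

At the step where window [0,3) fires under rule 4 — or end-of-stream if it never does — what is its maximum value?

3

i=0 t=0 v=3: → [0,3); WM=-2
i=1 t=4 v=2: → [3,6); WM=2
i=2 t=1 v=3: DROP (t<2-0); WM=2
i=3 t=3 v=5: → [3,6); WM=2
i=4 t=1 v=4: DROP (t<2-0); WM=2
i=5 t=6 v=2: → [6,9); WM=4; [0,3) fires=3
i=6 t=6 v=5: → [6,9); WM=4
i=7 t=8 v=6: → [6,9); WM=6; [3,6) fires=5
i=8 t=8 v=7: → [6,9); WM=6
i=9 t=9 v=9: → [9,12); WM=7
i=10 t=10 v=1: → [9,12); WM=8
i=11 t=11 v=6: → [9,12); WM=9; [6,9) fires=7
i=12 t=13 v=3: → [12,15); WM=11
i=13 t=16 v=8: → [15,18); WM=14; [9,12) fires=9
i=14 t=11 v=7: DROP (t<14-0); WM=14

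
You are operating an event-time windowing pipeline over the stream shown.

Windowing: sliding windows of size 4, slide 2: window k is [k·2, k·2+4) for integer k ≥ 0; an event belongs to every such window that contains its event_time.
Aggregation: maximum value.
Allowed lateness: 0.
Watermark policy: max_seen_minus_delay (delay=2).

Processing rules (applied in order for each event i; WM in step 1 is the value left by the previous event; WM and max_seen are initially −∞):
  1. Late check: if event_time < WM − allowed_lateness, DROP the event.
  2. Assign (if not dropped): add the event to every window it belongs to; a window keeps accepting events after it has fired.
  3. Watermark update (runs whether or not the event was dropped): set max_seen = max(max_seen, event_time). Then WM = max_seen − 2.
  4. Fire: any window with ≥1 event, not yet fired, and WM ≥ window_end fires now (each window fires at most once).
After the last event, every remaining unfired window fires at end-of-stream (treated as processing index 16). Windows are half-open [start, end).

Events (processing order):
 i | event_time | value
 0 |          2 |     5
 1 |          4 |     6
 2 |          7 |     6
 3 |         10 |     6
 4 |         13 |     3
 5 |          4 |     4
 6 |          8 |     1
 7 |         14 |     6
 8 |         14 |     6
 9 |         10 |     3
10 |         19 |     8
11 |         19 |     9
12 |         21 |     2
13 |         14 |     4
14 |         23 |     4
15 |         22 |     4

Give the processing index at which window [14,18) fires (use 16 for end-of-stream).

i=0 t=2 v=5: → [2,6),[0,4); WM=0
i=1 t=4 v=6: → [4,8),[2,6); WM=2
i=2 t=7 v=6: → [6,10),[4,8); WM=5; [0,4) fires=5
i=3 t=10 v=6: → [10,14),[8,12); WM=8; [2,6) fires=6 [4,8) fires=6
i=4 t=13 v=3: → [12,16),[10,14); WM=11; [6,10) fires=6
i=5 t=4 v=4: DROP (t<11-0); WM=11
i=6 t=8 v=1: DROP (t<11-0); WM=11
i=7 t=14 v=6: → [14,18),[12,16); WM=12; [8,12) fires=6
i=8 t=14 v=6: → [14,18),[12,16); WM=12
i=9 t=10 v=3: DROP (t<12-0); WM=12
i=10 t=19 v=8: → [18,22),[16,20); WM=17; [10,14) fires=6 [12,16) fires=6
i=11 t=19 v=9: → [18,22),[16,20); WM=17
i=12 t=21 v=2: → [20,24),[18,22); WM=19; [14,18) fires=6
i=13 t=14 v=4: DROP (t<19-0); WM=19
i=14 t=23 v=4: → [22,26),[20,24); WM=21; [16,20) fires=9
i=15 t=22 v=4: → [22,26),[20,24); WM=21

12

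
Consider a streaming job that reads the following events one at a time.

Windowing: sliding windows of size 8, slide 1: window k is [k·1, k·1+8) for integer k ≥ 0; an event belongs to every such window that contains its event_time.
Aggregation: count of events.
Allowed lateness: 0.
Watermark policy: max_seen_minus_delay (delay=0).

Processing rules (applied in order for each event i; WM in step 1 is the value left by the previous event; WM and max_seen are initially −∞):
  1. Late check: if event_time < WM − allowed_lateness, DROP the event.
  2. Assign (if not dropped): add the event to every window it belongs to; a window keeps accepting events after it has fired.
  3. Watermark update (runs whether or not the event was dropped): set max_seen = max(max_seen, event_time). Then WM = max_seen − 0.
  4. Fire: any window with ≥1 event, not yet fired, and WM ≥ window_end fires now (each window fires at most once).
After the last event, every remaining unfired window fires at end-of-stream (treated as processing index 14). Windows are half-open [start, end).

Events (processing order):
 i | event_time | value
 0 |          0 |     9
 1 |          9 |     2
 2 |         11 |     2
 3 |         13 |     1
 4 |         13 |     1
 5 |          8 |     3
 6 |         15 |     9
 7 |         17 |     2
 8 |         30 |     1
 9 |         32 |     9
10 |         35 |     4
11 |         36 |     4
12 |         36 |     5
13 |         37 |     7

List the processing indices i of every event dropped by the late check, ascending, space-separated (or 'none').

5

i=0 t=0 v=9: → [0,8); WM=0
i=1 t=9 v=2: → [9,17),[8,16),[7,15),[6,14),[5,13),[4,12),[3,11),[2,10); WM=9; [0,8) fires=1
i=2 t=11 v=2: → [11,19),[10,18),[9,17),[8,16),[7,15),[6,14),[5,13),[4,12); WM=11; [2,10) fires=1 [3,11) fires=1
i=3 t=13 v=1: → [13,21),[12,20),[11,19),[10,18),[9,17),[8,16),[7,15),[6,14); WM=13; [4,12) fires=2 [5,13) fires=2
i=4 t=13 v=1: → [13,21),[12,20),[11,19),[10,18),[9,17),[8,16),[7,15),[6,14); WM=13
i=5 t=8 v=3: DROP (t<13-0); WM=13
i=6 t=15 v=9: → [15,23),[14,22),[13,21),[12,20),[11,19),[10,18),[9,17),[8,16); WM=15; [6,14) fires=4 [7,15) fires=4
i=7 t=17 v=2: → [17,25),[16,24),[15,23),[14,22),[13,21),[12,20),[11,19),[10,18); WM=17; [8,16) fires=5 [9,17) fires=5
i=8 t=30 v=1: → [30,38),[29,37),[28,36),[27,35),[26,34),[25,33),[24,32),[23,31); WM=30; [10,18) fires=5 [11,19) fires=5 [12,20) fires=4 [13,21) fires=4 [14,22) fires=2 [15,23) fires=2 [16,24) fires=1 [17,25) fires=1
i=9 t=32 v=9: → [32,40),[31,39),[30,38),[29,37),[28,36),[27,35),[26,34),[25,33); WM=32; [23,31) fires=1 [24,32) fires=1
i=10 t=35 v=4: → [35,43),[34,42),[33,41),[32,40),[31,39),[30,38),[29,37),[28,36); WM=35; [25,33) fires=2 [26,34) fires=2 [27,35) fires=2
i=11 t=36 v=4: → [36,44),[35,43),[34,42),[33,41),[32,40),[31,39),[30,38),[29,37); WM=36; [28,36) fires=3
i=12 t=36 v=5: → [36,44),[35,43),[34,42),[33,41),[32,40),[31,39),[30,38),[29,37); WM=36
i=13 t=37 v=7: → [37,45),[36,44),[35,43),[34,42),[33,41),[32,40),[31,39),[30,38); WM=37; [29,37) fires=5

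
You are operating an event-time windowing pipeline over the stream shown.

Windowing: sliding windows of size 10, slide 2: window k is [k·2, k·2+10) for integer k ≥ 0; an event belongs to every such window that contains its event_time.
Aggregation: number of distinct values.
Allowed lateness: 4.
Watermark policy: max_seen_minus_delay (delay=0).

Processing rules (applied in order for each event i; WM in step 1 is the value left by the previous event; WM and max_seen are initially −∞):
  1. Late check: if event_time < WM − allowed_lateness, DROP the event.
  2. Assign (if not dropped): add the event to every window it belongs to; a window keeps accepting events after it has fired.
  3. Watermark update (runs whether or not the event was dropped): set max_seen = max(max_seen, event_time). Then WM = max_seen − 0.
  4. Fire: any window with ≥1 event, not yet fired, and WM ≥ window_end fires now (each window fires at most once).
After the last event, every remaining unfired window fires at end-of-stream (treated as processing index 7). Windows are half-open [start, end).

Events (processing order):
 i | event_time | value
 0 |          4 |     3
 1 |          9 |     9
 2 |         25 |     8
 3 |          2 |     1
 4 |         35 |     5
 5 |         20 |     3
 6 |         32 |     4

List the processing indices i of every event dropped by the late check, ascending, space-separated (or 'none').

i=0 t=4 v=3: → [4,14),[2,12),[0,10); WM=4
i=1 t=9 v=9: → [8,18),[6,16),[4,14),[2,12),[0,10); WM=9
i=2 t=25 v=8: → [24,34),[22,32),[20,30),[18,28),[16,26); WM=25; [0,10) fires=2 [2,12) fires=2 [4,14) fires=2 [6,16) fires=1 [8,18) fires=1
i=3 t=2 v=1: DROP (t<25-4); WM=25
i=4 t=35 v=5: → [34,44),[32,42),[30,40),[28,38),[26,36); WM=35; [16,26) fires=1 [18,28) fires=1 [20,30) fires=1 [22,32) fires=1 [24,34) fires=1
i=5 t=20 v=3: DROP (t<35-4); WM=35
i=6 t=32 v=4: → [32,42),[30,40),[28,38),[26,36),[24,34); WM=35

3 5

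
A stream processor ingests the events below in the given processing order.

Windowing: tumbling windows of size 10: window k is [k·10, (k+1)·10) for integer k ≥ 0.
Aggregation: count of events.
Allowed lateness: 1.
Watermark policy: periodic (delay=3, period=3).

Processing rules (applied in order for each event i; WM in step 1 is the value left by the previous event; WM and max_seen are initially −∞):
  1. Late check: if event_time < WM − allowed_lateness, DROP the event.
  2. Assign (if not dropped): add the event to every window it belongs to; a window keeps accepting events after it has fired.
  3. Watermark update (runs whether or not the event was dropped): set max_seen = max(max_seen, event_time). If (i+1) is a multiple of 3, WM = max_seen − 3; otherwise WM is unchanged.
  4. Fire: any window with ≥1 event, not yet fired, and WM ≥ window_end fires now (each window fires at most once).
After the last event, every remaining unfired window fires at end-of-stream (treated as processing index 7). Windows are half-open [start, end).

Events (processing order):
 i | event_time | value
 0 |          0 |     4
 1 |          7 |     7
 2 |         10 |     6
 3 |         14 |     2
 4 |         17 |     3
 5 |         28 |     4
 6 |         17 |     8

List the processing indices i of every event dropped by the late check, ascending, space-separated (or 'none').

6

i=0 t=0 v=4: → [0,10); WM=−∞
i=1 t=7 v=7: → [0,10); WM=−∞
i=2 t=10 v=6: → [10,20); WM=7
i=3 t=14 v=2: → [10,20); WM=7
i=4 t=17 v=3: → [10,20); WM=7
i=5 t=28 v=4: → [20,30); WM=25; [0,10) fires=2 [10,20) fires=3
i=6 t=17 v=8: DROP (t<25-1); WM=25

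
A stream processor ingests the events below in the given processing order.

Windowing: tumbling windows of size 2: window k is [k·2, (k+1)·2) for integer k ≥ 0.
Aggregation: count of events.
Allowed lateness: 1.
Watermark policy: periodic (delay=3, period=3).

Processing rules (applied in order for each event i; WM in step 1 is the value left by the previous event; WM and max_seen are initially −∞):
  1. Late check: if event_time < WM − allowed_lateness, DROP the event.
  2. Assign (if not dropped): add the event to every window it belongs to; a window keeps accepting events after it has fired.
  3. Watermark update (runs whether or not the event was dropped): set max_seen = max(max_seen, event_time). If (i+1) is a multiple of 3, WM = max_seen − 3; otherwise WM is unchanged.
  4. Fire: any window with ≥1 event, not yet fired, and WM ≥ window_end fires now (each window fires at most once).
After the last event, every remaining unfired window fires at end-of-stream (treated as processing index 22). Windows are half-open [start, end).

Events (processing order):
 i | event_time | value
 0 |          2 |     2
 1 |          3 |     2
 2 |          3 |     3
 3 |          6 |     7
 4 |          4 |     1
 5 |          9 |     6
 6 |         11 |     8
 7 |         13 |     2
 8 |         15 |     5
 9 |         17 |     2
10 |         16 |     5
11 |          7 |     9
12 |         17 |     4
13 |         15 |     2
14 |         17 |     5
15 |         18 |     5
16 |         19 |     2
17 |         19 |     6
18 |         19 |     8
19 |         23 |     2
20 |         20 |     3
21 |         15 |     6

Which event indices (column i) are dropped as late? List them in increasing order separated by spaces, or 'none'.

11 21

i=0 t=2 v=2: → [2,4); WM=−∞
i=1 t=3 v=2: → [2,4); WM=−∞
i=2 t=3 v=3: → [2,4); WM=0
i=3 t=6 v=7: → [6,8); WM=0
i=4 t=4 v=1: → [4,6); WM=0
i=5 t=9 v=6: → [8,10); WM=6; [2,4) fires=3 [4,6) fires=1
i=6 t=11 v=8: → [10,12); WM=6
i=7 t=13 v=2: → [12,14); WM=6
i=8 t=15 v=5: → [14,16); WM=12; [6,8) fires=1 [8,10) fires=1 [10,12) fires=1
i=9 t=17 v=2: → [16,18); WM=12
i=10 t=16 v=5: → [16,18); WM=12
i=11 t=7 v=9: DROP (t<12-1); WM=14; [12,14) fires=1
i=12 t=17 v=4: → [16,18); WM=14
i=13 t=15 v=2: → [14,16); WM=14
i=14 t=17 v=5: → [16,18); WM=14
i=15 t=18 v=5: → [18,20); WM=14
i=16 t=19 v=2: → [18,20); WM=14
i=17 t=19 v=6: → [18,20); WM=16; [14,16) fires=2
i=18 t=19 v=8: → [18,20); WM=16
i=19 t=23 v=2: → [22,24); WM=16
i=20 t=20 v=3: → [20,22); WM=20; [16,18) fires=4 [18,20) fires=4
i=21 t=15 v=6: DROP (t<20-1); WM=20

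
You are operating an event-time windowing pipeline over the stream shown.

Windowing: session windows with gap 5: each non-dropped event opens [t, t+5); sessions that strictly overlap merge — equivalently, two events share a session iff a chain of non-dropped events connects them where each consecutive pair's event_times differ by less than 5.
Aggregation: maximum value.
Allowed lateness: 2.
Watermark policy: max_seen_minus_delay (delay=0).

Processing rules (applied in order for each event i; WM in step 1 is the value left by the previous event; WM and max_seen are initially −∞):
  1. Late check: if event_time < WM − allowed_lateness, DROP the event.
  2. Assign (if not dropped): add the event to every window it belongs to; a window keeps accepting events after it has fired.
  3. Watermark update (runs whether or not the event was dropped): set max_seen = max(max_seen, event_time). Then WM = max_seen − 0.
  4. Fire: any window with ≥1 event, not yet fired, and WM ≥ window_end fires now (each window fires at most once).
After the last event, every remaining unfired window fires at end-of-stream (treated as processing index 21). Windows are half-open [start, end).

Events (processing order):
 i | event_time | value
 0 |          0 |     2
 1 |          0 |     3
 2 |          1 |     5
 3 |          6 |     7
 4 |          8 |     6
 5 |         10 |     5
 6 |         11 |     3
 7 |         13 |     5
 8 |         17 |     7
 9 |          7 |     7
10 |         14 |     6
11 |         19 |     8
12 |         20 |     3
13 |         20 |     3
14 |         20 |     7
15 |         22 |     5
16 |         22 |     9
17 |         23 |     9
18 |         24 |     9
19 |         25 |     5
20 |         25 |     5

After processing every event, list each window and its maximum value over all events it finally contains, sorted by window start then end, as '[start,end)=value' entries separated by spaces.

i=0 t=0 v=2: → [0,5); WM=0
i=1 t=0 v=3: → [0,5); WM=0
i=2 t=1 v=5: → [0,6); WM=1
i=3 t=6 v=7: → [6,11); WM=6
i=4 t=8 v=6: → [6,13); WM=8
i=5 t=10 v=5: → [6,15); WM=10
i=6 t=11 v=3: → [6,16); WM=11
i=7 t=13 v=5: → [6,18); WM=13
i=8 t=17 v=7: → [6,22); WM=17
i=9 t=7 v=7: DROP (t<17-2); WM=17
i=10 t=14 v=6: DROP (t<17-2); WM=17
i=11 t=19 v=8: → [6,24); WM=19
i=12 t=20 v=3: → [6,25); WM=20
i=13 t=20 v=3: → [6,25); WM=20
i=14 t=20 v=7: → [6,25); WM=20
i=15 t=22 v=5: → [6,27); WM=22
i=16 t=22 v=9: → [6,27); WM=22
i=17 t=23 v=9: → [6,28); WM=23
i=18 t=24 v=9: → [6,29); WM=24
i=19 t=25 v=5: → [6,30); WM=25
i=20 t=25 v=5: → [6,30); WM=25

[0,6)=5 [6,30)=9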